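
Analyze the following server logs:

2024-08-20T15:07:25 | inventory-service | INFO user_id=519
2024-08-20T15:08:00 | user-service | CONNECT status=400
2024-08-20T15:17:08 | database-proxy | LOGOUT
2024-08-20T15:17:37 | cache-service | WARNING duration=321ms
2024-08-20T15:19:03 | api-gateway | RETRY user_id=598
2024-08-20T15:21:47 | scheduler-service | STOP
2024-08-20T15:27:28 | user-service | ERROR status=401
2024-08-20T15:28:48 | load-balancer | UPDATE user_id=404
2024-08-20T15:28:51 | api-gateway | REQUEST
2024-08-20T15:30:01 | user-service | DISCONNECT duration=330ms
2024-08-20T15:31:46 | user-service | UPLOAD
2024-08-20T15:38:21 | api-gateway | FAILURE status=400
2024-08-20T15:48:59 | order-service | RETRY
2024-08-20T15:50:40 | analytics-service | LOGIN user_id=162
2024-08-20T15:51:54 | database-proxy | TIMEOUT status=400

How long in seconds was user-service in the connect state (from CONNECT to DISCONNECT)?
1321

To calculate state duration:

1. Find CONNECT event for user-service: 2024-08-20T15:08:00
2. Find DISCONNECT event for user-service: 2024-08-20T15:30:01
3. Calculate duration: 2024-08-20T15:30:01 - 2024-08-20T15:08:00 = 1321 seconds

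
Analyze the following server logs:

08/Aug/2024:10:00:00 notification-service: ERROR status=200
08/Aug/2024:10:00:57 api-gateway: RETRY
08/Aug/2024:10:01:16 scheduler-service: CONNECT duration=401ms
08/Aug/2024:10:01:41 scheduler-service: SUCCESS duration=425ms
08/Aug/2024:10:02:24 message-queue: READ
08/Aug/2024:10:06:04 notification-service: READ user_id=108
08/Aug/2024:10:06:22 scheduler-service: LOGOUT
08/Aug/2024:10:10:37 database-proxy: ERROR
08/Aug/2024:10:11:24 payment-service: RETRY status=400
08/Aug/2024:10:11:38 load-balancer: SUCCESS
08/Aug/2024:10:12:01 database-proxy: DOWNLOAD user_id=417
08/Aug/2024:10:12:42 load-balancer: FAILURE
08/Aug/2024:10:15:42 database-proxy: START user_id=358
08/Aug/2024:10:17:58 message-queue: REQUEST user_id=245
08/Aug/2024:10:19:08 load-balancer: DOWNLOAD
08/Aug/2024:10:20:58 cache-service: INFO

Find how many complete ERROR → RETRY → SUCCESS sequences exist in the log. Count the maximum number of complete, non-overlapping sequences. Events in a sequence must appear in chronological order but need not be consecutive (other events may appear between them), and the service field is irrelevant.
2

To count sequences:

1. Look for pattern: ERROR → RETRY → SUCCESS
2. Greedily scan the log in chronological order, matching each sequence element in turn (ignoring service)
3. Each time the full pattern completes, increment the count and restart matching from the next event
4. Complete non-overlapping sequences found: 2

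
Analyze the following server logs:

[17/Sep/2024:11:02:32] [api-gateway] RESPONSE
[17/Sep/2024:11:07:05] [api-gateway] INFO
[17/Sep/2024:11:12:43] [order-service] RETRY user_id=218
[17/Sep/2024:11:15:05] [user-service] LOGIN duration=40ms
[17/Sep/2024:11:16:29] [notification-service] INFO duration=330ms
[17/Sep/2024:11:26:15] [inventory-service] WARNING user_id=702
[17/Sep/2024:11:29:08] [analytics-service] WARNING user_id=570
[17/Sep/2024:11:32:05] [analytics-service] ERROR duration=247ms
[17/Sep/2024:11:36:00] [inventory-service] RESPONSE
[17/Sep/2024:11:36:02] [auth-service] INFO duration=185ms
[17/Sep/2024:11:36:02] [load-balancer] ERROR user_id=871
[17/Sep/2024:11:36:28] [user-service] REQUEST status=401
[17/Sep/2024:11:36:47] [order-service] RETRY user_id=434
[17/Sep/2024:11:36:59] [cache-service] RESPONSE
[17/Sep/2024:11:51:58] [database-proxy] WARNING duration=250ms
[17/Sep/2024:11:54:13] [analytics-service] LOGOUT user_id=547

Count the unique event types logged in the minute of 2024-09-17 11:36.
5

To count unique event types:

1. Filter events in the minute starting at 2024-09-17 11:36
2. Extract event types from matching entries
3. Count unique types: 5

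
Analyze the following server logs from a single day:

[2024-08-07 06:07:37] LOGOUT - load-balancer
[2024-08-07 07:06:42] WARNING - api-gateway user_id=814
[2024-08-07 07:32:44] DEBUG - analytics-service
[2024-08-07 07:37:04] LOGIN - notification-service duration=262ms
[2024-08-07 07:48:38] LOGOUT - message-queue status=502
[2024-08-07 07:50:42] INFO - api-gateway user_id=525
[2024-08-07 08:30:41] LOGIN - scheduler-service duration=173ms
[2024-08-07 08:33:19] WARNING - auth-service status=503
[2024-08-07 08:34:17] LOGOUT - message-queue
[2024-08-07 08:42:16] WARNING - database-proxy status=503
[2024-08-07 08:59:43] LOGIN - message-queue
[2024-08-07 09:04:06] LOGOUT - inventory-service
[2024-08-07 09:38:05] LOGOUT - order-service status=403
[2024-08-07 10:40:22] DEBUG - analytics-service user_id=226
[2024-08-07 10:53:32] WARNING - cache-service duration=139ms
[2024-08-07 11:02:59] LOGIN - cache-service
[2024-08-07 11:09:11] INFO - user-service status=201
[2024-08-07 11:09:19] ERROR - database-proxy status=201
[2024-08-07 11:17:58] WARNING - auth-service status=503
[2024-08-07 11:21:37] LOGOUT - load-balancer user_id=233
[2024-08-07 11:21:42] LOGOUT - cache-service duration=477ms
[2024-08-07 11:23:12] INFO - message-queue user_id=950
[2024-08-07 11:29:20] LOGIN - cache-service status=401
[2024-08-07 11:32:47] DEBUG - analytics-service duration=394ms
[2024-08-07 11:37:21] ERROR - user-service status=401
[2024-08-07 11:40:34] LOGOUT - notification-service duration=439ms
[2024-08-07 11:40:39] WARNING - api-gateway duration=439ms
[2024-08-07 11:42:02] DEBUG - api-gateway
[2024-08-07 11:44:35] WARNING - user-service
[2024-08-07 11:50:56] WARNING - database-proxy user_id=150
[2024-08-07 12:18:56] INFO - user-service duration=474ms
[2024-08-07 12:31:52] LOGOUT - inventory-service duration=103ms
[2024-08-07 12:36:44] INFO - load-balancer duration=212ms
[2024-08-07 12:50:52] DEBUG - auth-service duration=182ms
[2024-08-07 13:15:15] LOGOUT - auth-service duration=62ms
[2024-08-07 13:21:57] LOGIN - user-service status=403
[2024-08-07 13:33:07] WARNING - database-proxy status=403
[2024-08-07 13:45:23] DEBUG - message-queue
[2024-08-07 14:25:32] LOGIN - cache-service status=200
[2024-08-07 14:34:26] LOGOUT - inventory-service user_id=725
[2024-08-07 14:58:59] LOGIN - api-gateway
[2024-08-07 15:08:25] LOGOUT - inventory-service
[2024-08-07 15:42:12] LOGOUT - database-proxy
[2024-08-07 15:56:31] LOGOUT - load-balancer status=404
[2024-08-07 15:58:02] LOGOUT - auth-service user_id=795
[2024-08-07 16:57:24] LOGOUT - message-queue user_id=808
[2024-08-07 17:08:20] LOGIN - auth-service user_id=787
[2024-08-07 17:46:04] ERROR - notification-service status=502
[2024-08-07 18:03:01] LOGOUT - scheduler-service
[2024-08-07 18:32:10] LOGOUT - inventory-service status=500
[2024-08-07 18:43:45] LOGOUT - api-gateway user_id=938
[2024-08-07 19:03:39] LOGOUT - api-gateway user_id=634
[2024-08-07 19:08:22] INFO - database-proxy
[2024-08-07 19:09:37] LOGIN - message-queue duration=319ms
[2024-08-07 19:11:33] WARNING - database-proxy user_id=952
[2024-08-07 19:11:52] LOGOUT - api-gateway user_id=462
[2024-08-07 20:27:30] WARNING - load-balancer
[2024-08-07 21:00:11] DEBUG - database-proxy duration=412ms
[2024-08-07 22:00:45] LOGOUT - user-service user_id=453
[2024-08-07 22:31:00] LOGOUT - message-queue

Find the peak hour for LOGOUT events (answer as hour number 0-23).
15

To find the peak hour:

1. Group all LOGOUT events by hour
2. Count events in each hour
3. Find hour with maximum count
4. Peak hour: 15 (with 4 events)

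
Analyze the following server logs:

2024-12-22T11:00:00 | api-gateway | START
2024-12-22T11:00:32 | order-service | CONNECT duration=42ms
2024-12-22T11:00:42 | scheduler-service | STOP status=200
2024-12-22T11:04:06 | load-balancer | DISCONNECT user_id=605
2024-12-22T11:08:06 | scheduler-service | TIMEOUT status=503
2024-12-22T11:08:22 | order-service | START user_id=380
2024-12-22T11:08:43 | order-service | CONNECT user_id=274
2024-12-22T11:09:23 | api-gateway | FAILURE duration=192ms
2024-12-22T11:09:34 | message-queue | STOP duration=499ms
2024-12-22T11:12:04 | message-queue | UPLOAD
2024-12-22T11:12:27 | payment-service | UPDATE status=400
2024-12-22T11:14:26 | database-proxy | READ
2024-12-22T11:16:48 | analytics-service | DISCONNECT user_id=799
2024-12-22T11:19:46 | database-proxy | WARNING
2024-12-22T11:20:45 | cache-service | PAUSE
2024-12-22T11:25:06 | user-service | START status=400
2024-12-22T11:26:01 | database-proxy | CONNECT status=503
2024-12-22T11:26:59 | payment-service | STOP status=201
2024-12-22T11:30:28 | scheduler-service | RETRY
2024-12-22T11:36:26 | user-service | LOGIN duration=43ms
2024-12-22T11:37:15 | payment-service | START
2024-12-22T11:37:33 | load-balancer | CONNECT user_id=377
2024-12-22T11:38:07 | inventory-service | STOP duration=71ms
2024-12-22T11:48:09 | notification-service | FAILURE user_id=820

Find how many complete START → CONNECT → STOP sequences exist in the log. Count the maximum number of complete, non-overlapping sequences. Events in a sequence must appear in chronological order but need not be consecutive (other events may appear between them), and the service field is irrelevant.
4

To count sequences:

1. Look for pattern: START → CONNECT → STOP
2. Greedily scan the log in chronological order, matching each sequence element in turn (ignoring service)
3. Each time the full pattern completes, increment the count and restart matching from the next event
4. Complete non-overlapping sequences found: 4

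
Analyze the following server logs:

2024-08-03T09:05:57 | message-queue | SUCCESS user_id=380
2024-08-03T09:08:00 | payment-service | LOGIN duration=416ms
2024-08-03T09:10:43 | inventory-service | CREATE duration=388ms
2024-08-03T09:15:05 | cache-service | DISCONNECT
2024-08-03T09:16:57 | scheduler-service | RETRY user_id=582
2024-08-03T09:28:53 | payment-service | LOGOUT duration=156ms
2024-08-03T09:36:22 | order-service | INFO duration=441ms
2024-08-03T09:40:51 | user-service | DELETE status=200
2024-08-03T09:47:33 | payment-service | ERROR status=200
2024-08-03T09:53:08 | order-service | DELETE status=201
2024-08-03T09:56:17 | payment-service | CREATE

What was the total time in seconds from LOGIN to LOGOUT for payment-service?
1253

To calculate state duration:

1. Find LOGIN event for payment-service: 2024-08-03T09:08:00
2. Find LOGOUT event for payment-service: 2024-08-03T09:28:53
3. Calculate duration: 2024-08-03T09:28:53 - 2024-08-03T09:08:00 = 1253 seconds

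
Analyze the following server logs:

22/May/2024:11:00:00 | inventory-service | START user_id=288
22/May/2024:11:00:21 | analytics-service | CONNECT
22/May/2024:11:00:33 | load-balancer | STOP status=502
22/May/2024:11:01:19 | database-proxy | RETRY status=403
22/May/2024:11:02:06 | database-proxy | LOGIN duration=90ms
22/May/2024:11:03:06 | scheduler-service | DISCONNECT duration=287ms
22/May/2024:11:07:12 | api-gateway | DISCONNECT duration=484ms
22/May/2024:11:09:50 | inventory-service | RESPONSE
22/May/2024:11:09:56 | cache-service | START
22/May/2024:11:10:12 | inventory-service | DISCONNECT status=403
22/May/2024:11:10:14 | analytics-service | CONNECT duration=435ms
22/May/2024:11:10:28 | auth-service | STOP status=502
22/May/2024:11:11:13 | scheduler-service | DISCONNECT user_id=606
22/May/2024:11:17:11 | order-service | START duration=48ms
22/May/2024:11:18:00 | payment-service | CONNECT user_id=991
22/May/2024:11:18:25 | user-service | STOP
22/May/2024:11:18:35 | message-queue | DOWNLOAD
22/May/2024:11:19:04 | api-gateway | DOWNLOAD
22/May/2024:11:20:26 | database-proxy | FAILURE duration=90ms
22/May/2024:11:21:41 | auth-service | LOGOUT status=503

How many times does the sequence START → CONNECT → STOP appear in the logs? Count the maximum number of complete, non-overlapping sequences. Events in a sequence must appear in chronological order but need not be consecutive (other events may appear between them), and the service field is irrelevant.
3

To count sequences:

1. Look for pattern: START → CONNECT → STOP
2. Greedily scan the log in chronological order, matching each sequence element in turn (ignoring service)
3. Each time the full pattern completes, increment the count and restart matching from the next event
4. Complete non-overlapping sequences found: 3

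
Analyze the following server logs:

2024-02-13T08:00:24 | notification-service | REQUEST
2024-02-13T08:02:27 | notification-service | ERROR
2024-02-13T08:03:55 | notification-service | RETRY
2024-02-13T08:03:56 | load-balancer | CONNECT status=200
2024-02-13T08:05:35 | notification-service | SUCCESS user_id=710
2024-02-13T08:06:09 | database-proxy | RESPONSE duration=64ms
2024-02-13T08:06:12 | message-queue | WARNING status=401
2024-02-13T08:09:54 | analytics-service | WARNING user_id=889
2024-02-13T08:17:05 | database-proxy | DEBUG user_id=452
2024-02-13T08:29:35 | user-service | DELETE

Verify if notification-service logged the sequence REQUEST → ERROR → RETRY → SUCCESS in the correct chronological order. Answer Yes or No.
Yes

To verify sequence order:

1. Find all events in sequence REQUEST → ERROR → RETRY → SUCCESS for notification-service
2. Extract their timestamps
3. Check if timestamps are in ascending order
4. Result: Yes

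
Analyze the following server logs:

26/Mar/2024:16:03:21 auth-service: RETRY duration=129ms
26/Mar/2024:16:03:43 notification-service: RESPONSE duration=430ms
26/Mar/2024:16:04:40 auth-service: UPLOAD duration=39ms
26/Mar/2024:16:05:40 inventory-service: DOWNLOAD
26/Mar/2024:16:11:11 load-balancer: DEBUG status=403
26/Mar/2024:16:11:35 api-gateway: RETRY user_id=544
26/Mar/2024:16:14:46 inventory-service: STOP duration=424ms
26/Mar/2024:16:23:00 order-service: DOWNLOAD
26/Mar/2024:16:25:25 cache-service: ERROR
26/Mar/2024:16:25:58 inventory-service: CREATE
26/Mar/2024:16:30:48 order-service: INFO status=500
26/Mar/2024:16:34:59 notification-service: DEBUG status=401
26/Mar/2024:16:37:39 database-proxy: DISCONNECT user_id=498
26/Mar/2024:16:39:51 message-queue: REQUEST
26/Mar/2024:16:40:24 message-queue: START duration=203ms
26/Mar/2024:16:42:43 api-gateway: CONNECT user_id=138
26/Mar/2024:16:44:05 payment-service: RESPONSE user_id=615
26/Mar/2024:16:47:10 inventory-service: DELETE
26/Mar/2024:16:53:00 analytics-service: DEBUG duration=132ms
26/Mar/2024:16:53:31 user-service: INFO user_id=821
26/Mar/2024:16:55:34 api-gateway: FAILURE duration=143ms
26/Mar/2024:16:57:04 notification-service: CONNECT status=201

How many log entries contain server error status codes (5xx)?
1

To find matching entries:

1. Pattern to match: server error status codes (5xx)
2. Scan each log entry for the pattern
3. Count matches: 1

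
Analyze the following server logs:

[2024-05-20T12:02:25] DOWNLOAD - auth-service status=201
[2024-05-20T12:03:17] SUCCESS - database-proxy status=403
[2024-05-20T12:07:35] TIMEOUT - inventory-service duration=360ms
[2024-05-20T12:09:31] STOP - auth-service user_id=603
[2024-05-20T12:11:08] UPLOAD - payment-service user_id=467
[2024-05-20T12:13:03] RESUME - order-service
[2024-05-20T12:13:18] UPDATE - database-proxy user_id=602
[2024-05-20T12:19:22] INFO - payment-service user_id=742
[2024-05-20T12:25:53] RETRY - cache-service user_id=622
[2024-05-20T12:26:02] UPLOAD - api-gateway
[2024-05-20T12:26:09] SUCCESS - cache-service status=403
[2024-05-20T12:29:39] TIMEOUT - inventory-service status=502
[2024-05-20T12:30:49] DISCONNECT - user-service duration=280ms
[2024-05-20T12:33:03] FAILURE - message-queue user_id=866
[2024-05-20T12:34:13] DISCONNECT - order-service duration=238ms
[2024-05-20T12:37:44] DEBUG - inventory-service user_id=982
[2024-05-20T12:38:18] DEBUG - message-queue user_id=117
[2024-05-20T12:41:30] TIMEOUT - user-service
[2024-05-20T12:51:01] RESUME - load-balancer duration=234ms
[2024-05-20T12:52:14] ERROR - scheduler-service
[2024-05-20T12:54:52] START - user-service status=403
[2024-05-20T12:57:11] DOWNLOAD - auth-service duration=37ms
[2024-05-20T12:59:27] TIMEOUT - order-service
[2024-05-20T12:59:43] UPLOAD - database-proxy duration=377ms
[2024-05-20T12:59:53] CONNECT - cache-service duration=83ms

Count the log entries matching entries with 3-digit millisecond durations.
5

To find matching entries:

1. Pattern to match: entries with 3-digit millisecond durations
2. Scan each log entry for the pattern
3. Count matches: 5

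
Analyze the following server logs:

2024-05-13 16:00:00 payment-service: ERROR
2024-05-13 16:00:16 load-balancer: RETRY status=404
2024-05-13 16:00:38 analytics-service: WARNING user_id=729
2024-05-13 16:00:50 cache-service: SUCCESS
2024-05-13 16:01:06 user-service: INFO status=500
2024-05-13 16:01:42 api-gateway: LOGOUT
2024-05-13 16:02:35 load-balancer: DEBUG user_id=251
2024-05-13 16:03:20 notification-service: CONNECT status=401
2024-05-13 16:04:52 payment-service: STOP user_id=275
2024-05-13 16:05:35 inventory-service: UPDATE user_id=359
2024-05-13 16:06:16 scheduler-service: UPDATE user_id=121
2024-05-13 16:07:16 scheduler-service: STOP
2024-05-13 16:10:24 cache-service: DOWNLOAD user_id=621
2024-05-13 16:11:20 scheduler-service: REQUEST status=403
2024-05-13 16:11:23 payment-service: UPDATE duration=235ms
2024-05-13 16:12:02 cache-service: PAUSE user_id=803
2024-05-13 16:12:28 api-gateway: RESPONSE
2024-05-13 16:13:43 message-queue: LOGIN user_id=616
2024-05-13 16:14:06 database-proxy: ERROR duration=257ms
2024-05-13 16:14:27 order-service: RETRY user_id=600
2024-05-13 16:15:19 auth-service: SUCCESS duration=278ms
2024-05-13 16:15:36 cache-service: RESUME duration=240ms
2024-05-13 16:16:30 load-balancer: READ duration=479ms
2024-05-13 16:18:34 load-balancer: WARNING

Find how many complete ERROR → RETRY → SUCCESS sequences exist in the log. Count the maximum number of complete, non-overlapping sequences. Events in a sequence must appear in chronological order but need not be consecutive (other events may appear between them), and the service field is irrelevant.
2

To count sequences:

1. Look for pattern: ERROR → RETRY → SUCCESS
2. Greedily scan the log in chronological order, matching each sequence element in turn (ignoring service)
3. Each time the full pattern completes, increment the count and restart matching from the next event
4. Complete non-overlapping sequences found: 2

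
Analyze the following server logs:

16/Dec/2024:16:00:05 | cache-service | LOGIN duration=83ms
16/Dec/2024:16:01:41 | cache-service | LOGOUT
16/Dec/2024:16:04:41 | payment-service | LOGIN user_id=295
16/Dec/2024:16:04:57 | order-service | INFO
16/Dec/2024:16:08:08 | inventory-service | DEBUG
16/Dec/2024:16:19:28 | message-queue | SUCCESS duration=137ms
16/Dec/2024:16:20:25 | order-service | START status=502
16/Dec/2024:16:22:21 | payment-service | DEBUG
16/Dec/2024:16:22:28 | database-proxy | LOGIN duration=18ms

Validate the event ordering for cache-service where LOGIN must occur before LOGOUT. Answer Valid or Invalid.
Valid

To validate ordering:

1. Required order: LOGIN → LOGOUT
2. Rule: LOGIN must occur before LOGOUT
3. Check actual order of events for cache-service
4. Result: Valid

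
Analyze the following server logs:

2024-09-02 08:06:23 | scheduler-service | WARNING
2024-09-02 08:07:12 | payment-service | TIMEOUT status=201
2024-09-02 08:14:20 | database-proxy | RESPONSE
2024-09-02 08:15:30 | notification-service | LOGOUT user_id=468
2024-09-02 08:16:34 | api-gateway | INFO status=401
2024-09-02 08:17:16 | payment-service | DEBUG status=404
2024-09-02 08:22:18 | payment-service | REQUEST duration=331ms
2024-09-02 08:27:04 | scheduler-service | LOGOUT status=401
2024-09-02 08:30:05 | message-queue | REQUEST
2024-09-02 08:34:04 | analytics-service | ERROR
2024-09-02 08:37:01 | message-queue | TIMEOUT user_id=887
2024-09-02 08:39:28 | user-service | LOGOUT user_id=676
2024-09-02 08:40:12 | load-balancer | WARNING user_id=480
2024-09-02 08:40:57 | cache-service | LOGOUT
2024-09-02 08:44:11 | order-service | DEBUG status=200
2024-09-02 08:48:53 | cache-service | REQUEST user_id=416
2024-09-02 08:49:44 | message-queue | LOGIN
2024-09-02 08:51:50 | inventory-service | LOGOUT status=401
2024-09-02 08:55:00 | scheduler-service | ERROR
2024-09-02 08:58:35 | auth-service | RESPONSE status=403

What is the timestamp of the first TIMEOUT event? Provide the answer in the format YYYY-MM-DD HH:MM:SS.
2024-09-02 08:07:12

To find the first event:

1. Filter for all TIMEOUT events
2. Sort by timestamp
3. Select the first one
4. Timestamp: 2024-09-02 08:07:12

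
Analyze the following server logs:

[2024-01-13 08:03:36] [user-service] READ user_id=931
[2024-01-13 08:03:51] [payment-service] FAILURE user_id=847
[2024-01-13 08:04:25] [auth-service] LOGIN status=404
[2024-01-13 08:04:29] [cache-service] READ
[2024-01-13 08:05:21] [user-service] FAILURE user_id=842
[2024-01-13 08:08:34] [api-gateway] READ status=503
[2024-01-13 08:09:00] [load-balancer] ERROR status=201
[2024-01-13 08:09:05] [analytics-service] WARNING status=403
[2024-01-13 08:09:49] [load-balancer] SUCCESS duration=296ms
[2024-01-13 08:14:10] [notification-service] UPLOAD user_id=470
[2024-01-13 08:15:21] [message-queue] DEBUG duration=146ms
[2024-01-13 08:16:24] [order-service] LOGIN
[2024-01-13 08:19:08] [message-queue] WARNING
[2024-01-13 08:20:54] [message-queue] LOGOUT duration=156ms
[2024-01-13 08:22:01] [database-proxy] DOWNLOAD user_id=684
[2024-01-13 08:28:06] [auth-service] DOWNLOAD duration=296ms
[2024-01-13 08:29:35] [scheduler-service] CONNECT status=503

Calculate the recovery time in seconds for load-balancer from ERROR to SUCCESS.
49

To calculate recovery time:

1. Find ERROR event for load-balancer: 2024-01-13 08:09:00
2. Find next SUCCESS event for load-balancer: 2024-01-13 08:09:49
3. Recovery time: 2024-01-13 08:09:49 - 2024-01-13 08:09:00 = 49 seconds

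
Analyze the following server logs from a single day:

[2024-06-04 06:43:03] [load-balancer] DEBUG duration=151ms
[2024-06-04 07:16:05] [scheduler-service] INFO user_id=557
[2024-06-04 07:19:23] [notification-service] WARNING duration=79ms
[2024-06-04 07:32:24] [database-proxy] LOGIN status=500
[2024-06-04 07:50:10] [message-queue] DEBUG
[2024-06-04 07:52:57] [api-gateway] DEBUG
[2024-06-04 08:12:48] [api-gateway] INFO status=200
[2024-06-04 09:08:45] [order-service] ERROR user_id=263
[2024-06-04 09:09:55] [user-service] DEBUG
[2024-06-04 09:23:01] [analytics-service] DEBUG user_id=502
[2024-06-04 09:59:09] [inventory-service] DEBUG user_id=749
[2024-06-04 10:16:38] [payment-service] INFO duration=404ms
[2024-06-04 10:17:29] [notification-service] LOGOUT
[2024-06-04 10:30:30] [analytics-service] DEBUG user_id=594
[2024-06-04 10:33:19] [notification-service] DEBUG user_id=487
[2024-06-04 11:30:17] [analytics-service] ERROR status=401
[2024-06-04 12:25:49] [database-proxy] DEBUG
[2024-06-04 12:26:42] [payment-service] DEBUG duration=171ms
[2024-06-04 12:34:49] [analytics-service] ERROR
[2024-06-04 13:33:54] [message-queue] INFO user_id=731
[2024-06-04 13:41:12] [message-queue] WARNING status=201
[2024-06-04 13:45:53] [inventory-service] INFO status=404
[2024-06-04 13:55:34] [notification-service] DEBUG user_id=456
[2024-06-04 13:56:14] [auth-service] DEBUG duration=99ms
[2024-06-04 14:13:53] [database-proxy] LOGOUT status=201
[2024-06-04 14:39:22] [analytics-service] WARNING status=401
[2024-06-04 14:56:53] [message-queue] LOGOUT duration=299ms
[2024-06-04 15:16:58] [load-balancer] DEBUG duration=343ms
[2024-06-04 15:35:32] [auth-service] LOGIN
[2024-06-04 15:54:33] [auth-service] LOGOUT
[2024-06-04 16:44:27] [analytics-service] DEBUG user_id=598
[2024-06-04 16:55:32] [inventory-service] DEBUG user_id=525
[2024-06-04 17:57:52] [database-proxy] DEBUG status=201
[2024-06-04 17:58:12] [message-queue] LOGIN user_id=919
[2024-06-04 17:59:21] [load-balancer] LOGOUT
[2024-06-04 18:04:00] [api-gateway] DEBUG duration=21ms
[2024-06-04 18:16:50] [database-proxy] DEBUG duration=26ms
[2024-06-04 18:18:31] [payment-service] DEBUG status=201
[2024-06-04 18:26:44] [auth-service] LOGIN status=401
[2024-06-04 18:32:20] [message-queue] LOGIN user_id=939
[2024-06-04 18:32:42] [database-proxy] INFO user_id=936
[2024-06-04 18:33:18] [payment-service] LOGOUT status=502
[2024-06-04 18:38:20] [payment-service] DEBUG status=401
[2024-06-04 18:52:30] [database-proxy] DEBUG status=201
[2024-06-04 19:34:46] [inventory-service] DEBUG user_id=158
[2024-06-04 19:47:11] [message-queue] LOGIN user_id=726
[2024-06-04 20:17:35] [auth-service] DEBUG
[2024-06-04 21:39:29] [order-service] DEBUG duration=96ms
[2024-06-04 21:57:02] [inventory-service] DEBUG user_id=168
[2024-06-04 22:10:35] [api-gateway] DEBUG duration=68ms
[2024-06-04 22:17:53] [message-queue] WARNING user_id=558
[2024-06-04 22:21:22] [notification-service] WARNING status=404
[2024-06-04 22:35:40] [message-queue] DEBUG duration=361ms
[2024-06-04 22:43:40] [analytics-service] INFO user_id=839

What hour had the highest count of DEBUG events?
18

To find the peak hour:

1. Group all DEBUG events by hour
2. Count events in each hour
3. Find hour with maximum count
4. Peak hour: 18 (with 5 events)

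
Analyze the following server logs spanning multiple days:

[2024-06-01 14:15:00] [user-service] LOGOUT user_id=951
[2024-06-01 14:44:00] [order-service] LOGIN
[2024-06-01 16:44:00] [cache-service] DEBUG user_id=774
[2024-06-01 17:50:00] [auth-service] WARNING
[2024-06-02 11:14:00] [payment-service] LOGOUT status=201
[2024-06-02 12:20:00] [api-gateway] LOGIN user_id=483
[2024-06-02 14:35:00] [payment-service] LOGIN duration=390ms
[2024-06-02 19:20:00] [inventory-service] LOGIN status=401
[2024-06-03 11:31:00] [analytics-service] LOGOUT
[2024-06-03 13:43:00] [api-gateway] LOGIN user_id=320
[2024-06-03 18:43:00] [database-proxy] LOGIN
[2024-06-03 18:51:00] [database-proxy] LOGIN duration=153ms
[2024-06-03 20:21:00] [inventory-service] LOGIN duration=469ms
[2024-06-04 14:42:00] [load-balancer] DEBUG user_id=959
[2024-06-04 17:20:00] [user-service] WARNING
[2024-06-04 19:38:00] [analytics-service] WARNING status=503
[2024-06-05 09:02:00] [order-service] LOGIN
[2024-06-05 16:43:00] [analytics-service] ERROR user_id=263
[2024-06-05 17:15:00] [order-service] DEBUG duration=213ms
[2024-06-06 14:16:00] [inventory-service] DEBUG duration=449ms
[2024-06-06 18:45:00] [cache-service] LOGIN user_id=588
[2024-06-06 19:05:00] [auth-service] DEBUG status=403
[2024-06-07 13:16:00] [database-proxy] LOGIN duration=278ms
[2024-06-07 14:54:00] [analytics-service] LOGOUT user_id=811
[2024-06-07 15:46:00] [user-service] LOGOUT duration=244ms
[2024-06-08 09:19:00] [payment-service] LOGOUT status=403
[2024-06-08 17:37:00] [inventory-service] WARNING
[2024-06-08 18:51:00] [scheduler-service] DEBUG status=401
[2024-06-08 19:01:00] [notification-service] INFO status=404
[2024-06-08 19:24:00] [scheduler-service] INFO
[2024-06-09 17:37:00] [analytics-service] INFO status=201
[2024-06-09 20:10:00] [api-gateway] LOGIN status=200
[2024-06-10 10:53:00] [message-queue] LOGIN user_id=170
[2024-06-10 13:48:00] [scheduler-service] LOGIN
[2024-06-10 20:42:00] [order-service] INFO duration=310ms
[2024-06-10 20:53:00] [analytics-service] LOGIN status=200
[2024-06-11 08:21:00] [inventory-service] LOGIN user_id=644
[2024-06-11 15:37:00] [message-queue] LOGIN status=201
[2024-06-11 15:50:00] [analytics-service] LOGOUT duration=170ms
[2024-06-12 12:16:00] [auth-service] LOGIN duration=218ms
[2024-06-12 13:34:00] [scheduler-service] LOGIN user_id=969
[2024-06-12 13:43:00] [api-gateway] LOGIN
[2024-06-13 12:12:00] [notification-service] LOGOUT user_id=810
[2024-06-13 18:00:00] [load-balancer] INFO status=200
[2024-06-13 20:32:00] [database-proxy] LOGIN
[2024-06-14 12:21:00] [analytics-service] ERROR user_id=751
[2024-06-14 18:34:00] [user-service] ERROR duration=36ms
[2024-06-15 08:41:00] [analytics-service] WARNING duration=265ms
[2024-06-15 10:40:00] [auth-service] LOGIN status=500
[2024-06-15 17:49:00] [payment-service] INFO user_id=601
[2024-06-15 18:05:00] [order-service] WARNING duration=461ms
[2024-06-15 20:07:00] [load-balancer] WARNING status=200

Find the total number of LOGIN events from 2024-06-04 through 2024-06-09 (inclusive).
4

To filter by date range:

1. Date range: 2024-06-04 through 2024-06-09, both dates inclusive
2. Filter for LOGIN events whose date falls in this range
3. Count matching events: 4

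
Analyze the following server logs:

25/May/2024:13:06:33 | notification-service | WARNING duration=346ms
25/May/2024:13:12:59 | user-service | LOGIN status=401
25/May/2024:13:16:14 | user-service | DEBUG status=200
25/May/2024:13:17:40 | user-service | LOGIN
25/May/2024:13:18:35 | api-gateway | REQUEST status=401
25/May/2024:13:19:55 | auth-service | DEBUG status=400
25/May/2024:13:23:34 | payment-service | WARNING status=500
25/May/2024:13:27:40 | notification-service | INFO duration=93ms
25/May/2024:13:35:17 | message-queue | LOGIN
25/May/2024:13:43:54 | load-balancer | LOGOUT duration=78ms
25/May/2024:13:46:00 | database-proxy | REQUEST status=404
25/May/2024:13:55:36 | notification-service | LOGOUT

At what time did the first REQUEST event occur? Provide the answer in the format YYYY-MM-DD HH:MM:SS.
2024-05-25 13:18:35

To find the first event:

1. Filter for all REQUEST events
2. Sort by timestamp
3. Select the first one
4. Timestamp: 2024-05-25 13:18:35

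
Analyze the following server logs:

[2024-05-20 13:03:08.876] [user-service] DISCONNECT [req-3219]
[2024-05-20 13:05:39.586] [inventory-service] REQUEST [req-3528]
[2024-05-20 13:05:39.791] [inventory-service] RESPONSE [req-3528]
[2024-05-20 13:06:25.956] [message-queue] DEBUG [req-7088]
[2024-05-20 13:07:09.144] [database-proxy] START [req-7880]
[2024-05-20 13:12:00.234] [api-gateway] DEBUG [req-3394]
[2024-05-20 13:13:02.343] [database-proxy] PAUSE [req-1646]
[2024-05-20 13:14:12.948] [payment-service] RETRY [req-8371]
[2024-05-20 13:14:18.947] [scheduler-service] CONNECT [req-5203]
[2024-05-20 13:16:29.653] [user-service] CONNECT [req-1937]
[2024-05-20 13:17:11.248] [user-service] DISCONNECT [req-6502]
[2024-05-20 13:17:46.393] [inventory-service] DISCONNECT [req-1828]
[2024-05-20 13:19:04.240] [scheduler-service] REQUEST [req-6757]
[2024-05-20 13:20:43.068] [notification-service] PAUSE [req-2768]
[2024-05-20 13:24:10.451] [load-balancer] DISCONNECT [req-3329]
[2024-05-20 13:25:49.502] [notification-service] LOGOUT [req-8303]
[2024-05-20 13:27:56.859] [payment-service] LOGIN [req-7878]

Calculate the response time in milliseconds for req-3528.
205

To calculate latency:

1. Find REQUEST with id req-3528: 2024-05-20 13:05:39.586
2. Find RESPONSE with id req-3528: 2024-05-20 13:05:39.791
3. Latency: 2024-05-20 13:05:39.791 - 2024-05-20 13:05:39.586 = 205ms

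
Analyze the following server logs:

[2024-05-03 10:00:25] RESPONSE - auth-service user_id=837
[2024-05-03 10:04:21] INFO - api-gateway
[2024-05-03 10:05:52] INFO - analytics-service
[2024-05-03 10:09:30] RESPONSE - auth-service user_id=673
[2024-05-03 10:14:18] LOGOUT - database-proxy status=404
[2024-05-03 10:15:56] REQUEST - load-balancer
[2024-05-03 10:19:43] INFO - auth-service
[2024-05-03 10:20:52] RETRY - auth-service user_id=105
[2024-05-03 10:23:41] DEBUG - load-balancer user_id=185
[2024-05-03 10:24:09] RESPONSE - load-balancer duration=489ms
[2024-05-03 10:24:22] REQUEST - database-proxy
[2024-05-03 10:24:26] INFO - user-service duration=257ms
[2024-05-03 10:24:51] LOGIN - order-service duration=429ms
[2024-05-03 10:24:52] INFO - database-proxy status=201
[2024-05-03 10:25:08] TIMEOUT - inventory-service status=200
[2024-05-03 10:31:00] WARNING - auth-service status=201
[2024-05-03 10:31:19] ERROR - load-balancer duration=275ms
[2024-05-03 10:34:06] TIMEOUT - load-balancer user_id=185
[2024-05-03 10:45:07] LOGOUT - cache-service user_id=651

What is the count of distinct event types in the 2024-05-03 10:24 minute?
4

To count unique event types:

1. Filter events in the minute starting at 2024-05-03 10:24
2. Extract event types from matching entries
3. Count unique types: 4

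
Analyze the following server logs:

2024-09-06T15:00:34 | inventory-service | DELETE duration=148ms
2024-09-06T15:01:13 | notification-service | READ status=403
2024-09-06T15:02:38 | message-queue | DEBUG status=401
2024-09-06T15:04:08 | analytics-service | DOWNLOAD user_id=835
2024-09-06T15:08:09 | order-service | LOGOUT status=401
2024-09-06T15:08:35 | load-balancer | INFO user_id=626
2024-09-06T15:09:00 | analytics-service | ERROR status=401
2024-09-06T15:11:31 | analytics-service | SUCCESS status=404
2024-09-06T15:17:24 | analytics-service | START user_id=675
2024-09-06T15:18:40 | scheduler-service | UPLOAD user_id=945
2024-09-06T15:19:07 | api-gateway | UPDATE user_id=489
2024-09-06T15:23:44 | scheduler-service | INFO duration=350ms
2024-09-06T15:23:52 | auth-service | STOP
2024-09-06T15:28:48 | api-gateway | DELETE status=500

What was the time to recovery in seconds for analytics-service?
151

To calculate recovery time:

1. Find ERROR event for analytics-service: 2024-09-06T15:09:00
2. Find next SUCCESS event for analytics-service: 2024-09-06T15:11:31
3. Recovery time: 2024-09-06T15:11:31 - 2024-09-06T15:09:00 = 151 seconds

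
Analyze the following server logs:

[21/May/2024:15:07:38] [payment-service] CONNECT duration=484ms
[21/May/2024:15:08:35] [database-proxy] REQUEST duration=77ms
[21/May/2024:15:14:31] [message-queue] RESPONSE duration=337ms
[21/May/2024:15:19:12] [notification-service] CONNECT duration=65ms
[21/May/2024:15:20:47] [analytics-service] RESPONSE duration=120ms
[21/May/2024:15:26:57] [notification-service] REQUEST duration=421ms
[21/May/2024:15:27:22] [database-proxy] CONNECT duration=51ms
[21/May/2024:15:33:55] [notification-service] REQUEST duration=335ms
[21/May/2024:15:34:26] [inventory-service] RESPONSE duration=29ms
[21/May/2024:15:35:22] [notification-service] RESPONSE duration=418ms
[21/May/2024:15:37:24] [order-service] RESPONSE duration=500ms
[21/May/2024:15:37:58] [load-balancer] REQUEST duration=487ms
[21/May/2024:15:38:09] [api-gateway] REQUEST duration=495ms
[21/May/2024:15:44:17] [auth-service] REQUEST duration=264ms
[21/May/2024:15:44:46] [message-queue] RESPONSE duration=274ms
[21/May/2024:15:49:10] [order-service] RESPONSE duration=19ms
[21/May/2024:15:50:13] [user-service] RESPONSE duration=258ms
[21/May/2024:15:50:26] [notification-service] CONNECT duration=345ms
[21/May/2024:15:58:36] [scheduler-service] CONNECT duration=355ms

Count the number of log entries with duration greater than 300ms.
10

To count timeouts:

1. Threshold: 300ms
2. Extract duration from each log entry
3. Count entries where duration > 300
4. Timeout count: 10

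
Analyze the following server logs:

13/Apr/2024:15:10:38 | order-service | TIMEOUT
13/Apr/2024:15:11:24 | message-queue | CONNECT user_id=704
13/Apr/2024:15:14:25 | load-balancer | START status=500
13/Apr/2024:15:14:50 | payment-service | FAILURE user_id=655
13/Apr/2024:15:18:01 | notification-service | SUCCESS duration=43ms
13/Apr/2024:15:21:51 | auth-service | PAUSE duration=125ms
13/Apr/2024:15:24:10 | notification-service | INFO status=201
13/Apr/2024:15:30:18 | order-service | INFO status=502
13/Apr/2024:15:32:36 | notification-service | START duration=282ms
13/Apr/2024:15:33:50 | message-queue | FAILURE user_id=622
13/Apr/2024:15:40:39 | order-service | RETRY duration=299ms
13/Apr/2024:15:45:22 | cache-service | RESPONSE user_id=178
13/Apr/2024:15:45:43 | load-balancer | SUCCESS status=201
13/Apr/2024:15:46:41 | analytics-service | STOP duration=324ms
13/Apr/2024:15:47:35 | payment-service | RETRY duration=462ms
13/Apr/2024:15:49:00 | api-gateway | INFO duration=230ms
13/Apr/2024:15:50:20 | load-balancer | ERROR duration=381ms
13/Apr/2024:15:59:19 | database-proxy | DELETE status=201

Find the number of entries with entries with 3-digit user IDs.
4

To find matching entries:

1. Pattern to match: entries with 3-digit user IDs
2. Scan each log entry for the pattern
3. Count matches: 4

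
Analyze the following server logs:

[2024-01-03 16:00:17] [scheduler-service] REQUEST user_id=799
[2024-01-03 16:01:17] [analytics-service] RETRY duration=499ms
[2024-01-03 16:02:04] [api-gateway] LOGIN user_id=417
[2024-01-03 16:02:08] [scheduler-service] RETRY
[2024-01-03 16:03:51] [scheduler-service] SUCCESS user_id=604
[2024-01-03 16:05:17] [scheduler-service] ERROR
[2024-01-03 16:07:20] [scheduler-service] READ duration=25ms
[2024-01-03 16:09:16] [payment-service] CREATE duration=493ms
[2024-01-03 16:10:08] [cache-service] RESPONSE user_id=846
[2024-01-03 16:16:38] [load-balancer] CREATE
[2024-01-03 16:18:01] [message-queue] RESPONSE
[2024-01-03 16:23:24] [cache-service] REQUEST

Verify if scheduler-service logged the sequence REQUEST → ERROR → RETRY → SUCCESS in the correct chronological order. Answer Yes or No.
No

To verify sequence order:

1. Find all events in sequence REQUEST → ERROR → RETRY → SUCCESS for scheduler-service
2. Extract their timestamps
3. Check if timestamps are in ascending order
4. Result: No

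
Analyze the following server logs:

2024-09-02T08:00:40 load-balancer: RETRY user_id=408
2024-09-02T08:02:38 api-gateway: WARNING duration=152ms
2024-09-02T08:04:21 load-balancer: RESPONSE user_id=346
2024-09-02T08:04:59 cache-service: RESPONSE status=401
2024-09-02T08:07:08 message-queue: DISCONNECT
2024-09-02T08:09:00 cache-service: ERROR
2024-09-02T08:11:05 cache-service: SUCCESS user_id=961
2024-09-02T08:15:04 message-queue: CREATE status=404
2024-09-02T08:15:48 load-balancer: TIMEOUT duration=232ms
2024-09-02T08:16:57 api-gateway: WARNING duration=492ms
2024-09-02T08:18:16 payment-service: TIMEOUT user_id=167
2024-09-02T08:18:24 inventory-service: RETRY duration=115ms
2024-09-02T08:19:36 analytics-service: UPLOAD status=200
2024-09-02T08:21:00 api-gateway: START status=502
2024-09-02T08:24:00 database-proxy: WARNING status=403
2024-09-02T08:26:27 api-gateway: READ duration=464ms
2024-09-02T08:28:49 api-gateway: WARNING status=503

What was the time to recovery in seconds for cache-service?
125

To calculate recovery time:

1. Find ERROR event for cache-service: 2024-09-02T08:09:00
2. Find next SUCCESS event for cache-service: 2024-09-02T08:11:05
3. Recovery time: 2024-09-02T08:11:05 - 2024-09-02T08:09:00 = 125 seconds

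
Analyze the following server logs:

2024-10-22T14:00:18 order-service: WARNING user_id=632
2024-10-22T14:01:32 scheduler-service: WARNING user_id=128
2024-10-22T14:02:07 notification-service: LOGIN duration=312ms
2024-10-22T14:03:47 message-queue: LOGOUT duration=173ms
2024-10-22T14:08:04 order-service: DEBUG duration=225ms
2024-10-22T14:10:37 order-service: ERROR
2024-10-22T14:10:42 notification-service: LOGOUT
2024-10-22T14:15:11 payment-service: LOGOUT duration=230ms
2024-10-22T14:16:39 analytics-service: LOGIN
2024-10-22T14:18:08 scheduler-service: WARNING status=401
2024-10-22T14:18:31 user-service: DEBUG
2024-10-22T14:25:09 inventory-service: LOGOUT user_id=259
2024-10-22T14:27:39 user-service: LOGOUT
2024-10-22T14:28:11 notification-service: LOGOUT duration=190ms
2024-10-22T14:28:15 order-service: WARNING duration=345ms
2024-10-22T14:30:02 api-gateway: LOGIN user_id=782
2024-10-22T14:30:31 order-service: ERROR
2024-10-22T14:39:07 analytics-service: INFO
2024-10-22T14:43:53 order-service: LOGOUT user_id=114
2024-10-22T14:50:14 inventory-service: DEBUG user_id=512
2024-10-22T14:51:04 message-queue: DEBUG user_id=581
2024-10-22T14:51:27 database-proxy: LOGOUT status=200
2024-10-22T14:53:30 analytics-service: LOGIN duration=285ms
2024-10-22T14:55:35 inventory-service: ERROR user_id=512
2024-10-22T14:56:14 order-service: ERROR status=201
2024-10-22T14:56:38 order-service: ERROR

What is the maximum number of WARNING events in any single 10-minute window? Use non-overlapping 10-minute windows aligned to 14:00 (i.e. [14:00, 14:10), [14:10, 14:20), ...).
2

To find the burst window:

1. Divide the log period into non-overlapping 10-minute windows starting at 14:00
2. Count WARNING events in each window
3. Find the window with maximum count
4. Maximum events in a window: 2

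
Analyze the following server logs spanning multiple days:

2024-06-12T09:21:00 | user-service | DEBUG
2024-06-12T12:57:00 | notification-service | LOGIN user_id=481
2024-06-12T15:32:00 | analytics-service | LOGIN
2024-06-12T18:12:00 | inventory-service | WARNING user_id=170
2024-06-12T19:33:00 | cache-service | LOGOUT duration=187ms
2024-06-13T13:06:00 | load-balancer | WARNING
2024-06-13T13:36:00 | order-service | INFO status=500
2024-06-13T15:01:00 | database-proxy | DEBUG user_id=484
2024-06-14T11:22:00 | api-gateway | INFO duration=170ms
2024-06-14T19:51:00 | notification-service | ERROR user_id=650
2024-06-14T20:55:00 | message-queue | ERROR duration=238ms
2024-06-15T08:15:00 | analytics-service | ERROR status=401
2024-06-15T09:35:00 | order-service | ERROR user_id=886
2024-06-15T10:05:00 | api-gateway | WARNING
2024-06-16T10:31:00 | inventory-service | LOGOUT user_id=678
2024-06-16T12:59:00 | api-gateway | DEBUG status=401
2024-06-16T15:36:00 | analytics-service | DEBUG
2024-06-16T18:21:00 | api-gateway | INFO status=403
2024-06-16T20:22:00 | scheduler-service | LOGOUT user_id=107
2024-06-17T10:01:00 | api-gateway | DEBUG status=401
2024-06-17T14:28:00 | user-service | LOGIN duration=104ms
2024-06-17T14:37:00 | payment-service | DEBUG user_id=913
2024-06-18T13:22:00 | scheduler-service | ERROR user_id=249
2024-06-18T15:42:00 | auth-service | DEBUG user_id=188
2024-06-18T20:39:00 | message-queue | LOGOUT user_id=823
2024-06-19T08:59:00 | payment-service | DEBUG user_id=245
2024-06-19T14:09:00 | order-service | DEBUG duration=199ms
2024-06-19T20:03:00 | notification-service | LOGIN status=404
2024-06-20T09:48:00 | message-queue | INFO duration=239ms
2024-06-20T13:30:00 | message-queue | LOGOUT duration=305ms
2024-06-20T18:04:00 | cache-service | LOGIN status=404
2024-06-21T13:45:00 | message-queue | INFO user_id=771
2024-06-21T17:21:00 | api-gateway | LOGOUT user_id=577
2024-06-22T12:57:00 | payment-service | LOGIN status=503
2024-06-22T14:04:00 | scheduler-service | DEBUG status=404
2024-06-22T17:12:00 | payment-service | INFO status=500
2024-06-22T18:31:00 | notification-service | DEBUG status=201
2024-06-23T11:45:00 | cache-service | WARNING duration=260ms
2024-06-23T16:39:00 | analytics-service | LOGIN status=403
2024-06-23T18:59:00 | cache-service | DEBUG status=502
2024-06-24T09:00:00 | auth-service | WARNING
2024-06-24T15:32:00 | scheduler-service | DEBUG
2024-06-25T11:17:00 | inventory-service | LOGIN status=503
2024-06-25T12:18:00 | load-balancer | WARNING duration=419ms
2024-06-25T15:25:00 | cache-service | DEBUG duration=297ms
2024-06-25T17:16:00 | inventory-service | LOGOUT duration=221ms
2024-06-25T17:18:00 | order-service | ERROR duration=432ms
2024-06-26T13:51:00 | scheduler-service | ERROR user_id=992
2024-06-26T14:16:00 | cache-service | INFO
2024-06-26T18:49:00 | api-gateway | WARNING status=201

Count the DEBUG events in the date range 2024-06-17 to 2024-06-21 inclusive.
5

To filter by date range:

1. Date range: 2024-06-17 through 2024-06-21, both dates inclusive
2. Filter for DEBUG events whose date falls in this range
3. Count matching events: 5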